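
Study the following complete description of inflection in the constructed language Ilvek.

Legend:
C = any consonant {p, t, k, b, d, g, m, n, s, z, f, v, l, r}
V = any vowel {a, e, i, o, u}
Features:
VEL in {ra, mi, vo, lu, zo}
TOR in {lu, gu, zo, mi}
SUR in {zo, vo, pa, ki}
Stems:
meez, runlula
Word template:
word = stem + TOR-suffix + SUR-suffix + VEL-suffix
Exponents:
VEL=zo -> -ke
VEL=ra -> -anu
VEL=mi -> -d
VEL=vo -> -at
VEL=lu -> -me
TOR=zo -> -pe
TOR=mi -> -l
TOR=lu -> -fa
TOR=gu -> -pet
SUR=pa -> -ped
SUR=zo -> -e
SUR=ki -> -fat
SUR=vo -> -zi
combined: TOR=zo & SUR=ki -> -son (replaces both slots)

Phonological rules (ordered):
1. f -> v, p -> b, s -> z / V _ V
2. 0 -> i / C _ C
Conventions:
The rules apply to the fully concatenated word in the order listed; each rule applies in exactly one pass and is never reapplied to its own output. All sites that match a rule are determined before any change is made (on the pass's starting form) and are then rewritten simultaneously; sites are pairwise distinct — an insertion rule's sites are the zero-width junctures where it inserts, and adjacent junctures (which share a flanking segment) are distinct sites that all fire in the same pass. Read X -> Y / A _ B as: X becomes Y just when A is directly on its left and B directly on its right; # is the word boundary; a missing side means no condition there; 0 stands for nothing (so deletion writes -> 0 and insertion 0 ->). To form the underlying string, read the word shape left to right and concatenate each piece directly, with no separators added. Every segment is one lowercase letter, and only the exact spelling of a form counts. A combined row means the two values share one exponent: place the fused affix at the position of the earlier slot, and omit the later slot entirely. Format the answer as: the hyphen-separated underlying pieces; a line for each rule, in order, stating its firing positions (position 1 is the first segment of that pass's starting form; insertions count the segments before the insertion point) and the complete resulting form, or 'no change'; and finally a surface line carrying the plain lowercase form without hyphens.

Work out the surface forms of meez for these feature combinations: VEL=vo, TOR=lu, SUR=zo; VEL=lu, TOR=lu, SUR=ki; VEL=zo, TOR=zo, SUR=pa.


cell VEL=vo, TOR=lu, SUR=zo:
underlying: meez-fa-e-at
1. f -> v, p -> b, s -> z / V _ V: no change
2. 0 -> i / C _ C: inserts after position(s) 4: meezifaeat
surface: meezifaeat

cell VEL=lu, TOR=lu, SUR=ki:
underlying: meez-fa-fat-me
1. f -> v, p -> b, s -> z / V _ V: fires at position(s) 7: meezfavatme
2. 0 -> i / C _ C: inserts after position(s) 4, 9: meezifavatime
surface: meezifavatime

cell VEL=zo, TOR=zo, SUR=pa:
underlying: meez-pe-ped-ke
1. f -> v, p -> b, s -> z / V _ V: fires at position(s) 7: meezpebedke
2. 0 -> i / C _ C: inserts after position(s) 4, 9: meezipebedike
surface: meezipebedike


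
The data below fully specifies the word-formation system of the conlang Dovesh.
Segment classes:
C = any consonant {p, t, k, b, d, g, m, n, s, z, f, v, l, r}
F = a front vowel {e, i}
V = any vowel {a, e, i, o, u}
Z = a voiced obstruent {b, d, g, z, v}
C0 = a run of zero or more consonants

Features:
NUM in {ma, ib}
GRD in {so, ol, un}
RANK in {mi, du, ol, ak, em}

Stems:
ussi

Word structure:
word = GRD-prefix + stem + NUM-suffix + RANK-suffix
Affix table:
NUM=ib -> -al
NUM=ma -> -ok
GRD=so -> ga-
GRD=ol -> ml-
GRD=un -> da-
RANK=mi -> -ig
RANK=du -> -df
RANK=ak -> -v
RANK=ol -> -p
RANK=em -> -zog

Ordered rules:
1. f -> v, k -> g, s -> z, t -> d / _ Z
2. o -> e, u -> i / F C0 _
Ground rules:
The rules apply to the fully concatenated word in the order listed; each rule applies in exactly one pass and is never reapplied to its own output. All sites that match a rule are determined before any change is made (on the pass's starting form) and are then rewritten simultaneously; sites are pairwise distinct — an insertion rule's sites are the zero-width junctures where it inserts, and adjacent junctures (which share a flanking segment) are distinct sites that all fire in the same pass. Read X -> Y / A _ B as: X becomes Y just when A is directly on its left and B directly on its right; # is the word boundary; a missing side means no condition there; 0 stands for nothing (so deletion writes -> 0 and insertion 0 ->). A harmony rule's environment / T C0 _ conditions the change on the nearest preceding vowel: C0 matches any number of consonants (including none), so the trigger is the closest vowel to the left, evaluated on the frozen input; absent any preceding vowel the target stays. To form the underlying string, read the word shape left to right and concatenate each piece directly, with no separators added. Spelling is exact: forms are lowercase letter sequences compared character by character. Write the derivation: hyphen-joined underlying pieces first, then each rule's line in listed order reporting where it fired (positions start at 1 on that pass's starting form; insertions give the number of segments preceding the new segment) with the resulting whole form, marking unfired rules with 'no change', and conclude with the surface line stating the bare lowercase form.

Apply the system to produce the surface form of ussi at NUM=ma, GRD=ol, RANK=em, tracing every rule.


underlying: ml-ussi-ok-zog
1. f -> v, k -> g, s -> z, t -> d / _ Z: fires at position(s) 8: mlussiogzog
2. o -> e, u -> i / F C0 _: fires at position(s) 7: mlussiegzog
surface: mlussiegzog


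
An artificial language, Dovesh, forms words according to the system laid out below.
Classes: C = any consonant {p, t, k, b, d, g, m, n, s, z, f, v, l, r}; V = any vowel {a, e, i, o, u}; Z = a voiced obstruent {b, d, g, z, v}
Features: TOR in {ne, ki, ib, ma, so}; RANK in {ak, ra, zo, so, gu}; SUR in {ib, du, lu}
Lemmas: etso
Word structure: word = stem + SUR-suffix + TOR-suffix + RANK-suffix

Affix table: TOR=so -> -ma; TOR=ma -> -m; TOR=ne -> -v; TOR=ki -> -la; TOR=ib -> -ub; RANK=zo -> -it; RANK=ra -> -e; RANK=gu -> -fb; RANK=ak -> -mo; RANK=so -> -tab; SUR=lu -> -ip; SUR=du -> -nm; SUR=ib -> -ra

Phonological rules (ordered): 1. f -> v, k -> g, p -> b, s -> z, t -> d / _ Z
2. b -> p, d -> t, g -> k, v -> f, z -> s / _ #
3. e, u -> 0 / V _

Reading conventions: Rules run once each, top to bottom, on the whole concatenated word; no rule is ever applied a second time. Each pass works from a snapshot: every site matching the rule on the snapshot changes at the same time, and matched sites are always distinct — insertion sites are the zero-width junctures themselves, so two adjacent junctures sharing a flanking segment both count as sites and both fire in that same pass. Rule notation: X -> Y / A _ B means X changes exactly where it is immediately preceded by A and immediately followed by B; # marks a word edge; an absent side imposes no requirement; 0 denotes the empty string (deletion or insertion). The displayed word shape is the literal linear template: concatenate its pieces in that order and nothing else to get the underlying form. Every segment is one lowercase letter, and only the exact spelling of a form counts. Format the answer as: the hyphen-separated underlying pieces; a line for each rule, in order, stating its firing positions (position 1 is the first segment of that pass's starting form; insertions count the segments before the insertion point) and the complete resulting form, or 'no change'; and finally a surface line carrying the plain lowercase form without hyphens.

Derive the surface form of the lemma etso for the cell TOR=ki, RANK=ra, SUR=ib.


underlying: etso-ra-la-e
1. f -> v, k -> g, p -> b, s -> z, t -> d / _ Z: no change
2. b -> p, d -> t, g -> k, v -> f, z -> s / _ #: no change
3. e, u -> 0 / V _: fires at position(s) 9: etsorala
surface: etsorala


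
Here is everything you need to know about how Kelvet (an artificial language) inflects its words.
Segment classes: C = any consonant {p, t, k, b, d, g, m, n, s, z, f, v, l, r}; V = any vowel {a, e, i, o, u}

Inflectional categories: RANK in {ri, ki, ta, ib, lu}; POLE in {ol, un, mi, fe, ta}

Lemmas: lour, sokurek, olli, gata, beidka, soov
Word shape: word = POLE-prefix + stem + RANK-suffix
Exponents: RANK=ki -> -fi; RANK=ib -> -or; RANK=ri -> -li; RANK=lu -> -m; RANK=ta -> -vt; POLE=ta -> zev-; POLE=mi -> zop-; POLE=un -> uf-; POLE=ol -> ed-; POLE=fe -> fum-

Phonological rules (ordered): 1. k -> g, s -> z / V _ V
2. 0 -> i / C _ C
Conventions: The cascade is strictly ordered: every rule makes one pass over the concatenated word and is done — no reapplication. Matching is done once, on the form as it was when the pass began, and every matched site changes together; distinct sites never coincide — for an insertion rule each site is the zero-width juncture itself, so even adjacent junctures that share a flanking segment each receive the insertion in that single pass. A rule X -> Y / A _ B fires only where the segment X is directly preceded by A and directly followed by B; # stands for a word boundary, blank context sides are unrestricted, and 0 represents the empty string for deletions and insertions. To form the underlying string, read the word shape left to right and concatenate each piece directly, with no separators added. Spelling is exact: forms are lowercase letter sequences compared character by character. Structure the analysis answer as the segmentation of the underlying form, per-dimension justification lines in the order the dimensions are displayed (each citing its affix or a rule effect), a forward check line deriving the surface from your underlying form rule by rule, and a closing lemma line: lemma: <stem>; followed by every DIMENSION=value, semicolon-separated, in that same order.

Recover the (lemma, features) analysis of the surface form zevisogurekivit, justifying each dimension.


underlying: zev-sokurek-vt
RANK=ta - signalled by the affix -vt
POLE=ta - signalled by the affix zev-
check: zevsokurekvt -> zevsogurekvt -> zevisogurekivit
lemma: sokurek; RANK=ta; POLE=ta


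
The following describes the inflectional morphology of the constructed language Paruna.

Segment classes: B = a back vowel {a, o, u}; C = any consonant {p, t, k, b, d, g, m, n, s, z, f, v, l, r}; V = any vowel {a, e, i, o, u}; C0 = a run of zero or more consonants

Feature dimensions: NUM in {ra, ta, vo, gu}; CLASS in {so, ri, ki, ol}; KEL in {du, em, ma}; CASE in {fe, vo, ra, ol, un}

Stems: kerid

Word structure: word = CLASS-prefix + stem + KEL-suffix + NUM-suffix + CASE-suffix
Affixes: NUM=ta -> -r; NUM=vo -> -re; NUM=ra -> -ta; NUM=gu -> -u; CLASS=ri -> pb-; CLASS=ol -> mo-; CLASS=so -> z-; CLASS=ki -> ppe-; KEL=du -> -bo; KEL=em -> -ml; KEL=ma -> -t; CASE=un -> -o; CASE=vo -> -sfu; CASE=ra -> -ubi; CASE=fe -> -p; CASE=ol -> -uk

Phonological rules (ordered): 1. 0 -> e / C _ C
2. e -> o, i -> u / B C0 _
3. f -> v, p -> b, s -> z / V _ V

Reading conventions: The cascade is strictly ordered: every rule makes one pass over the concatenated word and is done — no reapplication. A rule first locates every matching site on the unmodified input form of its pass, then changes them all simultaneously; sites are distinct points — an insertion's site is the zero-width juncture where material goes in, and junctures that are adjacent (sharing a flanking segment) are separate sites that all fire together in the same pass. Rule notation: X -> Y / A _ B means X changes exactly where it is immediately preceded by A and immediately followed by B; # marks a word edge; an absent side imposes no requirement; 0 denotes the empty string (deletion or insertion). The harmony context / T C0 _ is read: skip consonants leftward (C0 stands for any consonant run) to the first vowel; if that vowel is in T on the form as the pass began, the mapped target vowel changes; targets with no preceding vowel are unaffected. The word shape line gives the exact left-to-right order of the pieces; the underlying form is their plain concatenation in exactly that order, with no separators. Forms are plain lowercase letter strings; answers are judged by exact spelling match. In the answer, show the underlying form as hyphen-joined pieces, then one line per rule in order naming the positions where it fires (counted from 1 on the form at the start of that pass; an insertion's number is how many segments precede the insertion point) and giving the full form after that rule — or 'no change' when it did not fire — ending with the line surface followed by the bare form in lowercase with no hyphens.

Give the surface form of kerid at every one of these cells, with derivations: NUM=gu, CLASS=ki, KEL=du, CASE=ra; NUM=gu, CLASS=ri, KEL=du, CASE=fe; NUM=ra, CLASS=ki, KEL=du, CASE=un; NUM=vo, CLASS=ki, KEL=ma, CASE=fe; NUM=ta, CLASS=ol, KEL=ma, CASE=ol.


cell NUM=gu, CLASS=ki, KEL=du, CASE=ra:
underlying: ppe-kerid-bo-u-ubi
1. 0 -> e / C _ C: inserts after position(s) 1, 8: pepekeridebouubi
2. e -> o, i -> u / B C0 _: fires at position(s) 16: pepekeridebouubu
3. f -> v, p -> b, s -> z / V _ V: fires at position(s) 3: pebekeridebouubu
surface: pebekeridebouubu

cell NUM=gu, CLASS=ri, KEL=du, CASE=fe:
underlying: pb-kerid-bo-u-p
1. 0 -> e / C _ C: inserts after position(s) 1, 2, 7: pebekerideboup
2. e -> o, i -> u / B C0 _: no change
3. f -> v, p -> b, s -> z / V _ V: no change
surface: pebekerideboup

cell NUM=ra, CLASS=ki, KEL=du, CASE=un:
underlying: ppe-kerid-bo-ta-o
1. 0 -> e / C _ C: inserts after position(s) 1, 8: pepekeridebotao
2. e -> o, i -> u / B C0 _: no change
3. f -> v, p -> b, s -> z / V _ V: fires at position(s) 3: pebekeridebotao
surface: pebekeridebotao

cell NUM=vo, CLASS=ki, KEL=ma, CASE=fe:
underlying: ppe-kerid-t-re-p
1. 0 -> e / C _ C: inserts after position(s) 1, 8, 9: pepekerideterep
2. e -> o, i -> u / B C0 _: no change
3. f -> v, p -> b, s -> z / V _ V: fires at position(s) 3: pebekerideterep
surface: pebekerideterep

cell NUM=ta, CLASS=ol, KEL=ma, CASE=ol:
underlying: mo-kerid-t-r-uk
1. 0 -> e / C _ C: inserts after position(s) 7, 8: mokerideteruk
2. e -> o, i -> u / B C0 _: fires at position(s) 4: mokorideteruk
3. f -> v, p -> b, s -> z / V _ V: no change
surface: mokorideteruk


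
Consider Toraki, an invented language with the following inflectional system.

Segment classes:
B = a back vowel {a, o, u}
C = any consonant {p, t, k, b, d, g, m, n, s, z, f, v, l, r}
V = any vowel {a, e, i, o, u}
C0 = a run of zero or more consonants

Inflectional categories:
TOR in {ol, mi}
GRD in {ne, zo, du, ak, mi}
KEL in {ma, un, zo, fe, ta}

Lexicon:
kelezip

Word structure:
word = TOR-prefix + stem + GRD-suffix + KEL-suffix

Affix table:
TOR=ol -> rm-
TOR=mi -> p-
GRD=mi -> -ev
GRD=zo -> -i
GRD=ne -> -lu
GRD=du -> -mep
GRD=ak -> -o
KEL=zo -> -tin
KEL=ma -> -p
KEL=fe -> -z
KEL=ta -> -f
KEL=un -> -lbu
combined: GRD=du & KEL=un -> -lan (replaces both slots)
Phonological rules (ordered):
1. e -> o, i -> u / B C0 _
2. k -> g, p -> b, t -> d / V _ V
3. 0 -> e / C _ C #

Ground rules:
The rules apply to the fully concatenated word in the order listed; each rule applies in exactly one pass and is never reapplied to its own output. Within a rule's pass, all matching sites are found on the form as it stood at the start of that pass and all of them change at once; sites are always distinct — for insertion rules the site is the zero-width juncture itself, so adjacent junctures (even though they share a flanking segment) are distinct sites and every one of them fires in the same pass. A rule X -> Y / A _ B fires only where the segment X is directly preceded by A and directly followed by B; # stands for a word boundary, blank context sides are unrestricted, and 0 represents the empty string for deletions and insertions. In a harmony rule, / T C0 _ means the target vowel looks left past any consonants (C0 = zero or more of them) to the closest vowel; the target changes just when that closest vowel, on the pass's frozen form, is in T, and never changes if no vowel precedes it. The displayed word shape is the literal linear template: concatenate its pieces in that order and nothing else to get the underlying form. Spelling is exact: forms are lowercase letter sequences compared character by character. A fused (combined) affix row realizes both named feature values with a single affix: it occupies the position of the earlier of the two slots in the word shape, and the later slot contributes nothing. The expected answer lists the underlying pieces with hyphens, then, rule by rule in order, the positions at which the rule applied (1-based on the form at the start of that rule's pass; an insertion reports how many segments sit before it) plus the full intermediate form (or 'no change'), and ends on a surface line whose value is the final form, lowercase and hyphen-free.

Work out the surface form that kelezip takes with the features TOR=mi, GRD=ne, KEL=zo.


underlying: p-kelezip-lu-tin
1. e -> o, i -> u / B C0 _: fires at position(s) 12: pkeleziplutun
2. k -> g, p -> b, t -> d / V _ V: fires at position(s) 11: pkelezipludun
3. 0 -> e / C _ C #: no change
surface: pkelezipludun


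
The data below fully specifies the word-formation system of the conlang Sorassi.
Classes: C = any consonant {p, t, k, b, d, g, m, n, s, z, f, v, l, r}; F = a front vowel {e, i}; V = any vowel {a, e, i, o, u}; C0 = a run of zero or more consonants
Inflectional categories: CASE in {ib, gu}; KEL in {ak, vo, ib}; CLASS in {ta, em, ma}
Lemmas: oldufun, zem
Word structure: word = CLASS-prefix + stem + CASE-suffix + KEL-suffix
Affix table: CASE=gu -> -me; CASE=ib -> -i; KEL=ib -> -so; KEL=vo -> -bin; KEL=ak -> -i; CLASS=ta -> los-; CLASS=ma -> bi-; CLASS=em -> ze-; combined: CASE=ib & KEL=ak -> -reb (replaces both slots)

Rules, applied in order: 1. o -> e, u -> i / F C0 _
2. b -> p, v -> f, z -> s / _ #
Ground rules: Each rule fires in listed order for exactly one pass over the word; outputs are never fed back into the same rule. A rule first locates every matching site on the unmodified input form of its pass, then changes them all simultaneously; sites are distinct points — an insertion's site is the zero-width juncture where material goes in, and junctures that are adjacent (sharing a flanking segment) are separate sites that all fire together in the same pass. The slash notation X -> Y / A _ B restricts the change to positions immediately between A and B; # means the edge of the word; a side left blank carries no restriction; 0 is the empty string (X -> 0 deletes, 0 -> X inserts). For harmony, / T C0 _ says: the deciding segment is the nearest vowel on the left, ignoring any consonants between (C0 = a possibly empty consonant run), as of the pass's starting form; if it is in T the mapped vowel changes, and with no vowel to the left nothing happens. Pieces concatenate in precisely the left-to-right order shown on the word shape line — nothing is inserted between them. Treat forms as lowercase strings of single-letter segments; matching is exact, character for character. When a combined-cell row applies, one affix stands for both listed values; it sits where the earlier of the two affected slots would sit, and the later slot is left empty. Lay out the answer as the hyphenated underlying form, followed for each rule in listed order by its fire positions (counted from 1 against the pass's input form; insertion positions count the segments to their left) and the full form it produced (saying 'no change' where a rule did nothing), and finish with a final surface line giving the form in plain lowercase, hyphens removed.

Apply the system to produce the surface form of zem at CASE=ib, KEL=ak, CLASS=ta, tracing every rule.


underlying: los-zem-reb
1. o -> e, u -> i / F C0 _: no change
2. b -> p, v -> f, z -> s / _ #: fires at position(s) 9: loszemrep
surface: loszemrep


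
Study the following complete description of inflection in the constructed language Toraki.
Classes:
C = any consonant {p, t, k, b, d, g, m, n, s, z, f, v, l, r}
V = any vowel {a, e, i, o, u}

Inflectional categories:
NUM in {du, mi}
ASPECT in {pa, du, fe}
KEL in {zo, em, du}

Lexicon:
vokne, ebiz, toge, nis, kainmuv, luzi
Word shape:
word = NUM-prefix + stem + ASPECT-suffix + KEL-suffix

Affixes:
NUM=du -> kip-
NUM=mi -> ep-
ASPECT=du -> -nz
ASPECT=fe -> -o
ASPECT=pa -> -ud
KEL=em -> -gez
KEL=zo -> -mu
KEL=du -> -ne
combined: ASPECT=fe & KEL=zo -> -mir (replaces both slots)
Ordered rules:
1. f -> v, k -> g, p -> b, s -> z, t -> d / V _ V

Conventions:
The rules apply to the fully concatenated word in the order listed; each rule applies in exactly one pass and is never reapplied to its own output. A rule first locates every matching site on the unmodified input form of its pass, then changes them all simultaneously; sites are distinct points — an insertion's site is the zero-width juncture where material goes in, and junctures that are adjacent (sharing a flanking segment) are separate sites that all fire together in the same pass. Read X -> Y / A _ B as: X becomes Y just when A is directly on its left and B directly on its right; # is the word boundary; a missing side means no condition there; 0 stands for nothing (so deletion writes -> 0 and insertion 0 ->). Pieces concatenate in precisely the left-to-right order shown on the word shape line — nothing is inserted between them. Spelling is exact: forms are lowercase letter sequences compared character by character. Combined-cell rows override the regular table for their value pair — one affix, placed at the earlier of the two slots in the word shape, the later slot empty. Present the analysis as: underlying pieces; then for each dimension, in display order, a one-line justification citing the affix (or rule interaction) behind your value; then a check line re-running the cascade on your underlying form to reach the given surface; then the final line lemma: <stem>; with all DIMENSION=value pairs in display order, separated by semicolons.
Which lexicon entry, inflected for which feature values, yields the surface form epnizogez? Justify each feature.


underlying: ep-nis-o-gez
NUM=mi - signalled by the affix ep-
ASPECT=fe - signalled by the affix -o
KEL=em - signalled by the affix -gez
check: epnisogez -> epnizogez
lemma: nis; NUM=mi; ASPECT=fe; KEL=em


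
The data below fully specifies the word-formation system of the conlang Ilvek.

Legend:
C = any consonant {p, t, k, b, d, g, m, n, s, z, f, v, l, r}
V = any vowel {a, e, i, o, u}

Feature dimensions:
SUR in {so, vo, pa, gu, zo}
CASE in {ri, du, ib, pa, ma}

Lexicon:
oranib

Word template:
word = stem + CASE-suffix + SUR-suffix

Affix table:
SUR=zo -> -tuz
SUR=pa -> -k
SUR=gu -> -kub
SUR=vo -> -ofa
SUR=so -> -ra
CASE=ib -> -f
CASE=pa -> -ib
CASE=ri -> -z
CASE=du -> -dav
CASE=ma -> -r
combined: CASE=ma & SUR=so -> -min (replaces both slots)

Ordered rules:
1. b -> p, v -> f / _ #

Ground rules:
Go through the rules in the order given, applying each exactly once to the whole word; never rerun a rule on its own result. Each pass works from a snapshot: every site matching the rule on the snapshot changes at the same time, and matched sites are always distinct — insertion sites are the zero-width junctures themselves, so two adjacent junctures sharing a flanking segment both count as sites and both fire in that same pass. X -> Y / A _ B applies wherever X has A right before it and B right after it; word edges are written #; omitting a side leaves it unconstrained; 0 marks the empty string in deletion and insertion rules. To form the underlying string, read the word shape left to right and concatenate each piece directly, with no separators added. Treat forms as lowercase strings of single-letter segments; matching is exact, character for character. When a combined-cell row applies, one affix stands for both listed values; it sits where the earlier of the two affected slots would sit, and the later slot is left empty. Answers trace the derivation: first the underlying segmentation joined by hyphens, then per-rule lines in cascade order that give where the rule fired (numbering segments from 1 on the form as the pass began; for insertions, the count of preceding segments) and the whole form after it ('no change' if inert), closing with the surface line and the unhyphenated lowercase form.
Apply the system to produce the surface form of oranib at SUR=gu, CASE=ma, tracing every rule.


underlying: oranib-r-kub
1. b -> p, v -> f / _ #: fires at position(s) 10: oranibrkup
surface: oranibrkup


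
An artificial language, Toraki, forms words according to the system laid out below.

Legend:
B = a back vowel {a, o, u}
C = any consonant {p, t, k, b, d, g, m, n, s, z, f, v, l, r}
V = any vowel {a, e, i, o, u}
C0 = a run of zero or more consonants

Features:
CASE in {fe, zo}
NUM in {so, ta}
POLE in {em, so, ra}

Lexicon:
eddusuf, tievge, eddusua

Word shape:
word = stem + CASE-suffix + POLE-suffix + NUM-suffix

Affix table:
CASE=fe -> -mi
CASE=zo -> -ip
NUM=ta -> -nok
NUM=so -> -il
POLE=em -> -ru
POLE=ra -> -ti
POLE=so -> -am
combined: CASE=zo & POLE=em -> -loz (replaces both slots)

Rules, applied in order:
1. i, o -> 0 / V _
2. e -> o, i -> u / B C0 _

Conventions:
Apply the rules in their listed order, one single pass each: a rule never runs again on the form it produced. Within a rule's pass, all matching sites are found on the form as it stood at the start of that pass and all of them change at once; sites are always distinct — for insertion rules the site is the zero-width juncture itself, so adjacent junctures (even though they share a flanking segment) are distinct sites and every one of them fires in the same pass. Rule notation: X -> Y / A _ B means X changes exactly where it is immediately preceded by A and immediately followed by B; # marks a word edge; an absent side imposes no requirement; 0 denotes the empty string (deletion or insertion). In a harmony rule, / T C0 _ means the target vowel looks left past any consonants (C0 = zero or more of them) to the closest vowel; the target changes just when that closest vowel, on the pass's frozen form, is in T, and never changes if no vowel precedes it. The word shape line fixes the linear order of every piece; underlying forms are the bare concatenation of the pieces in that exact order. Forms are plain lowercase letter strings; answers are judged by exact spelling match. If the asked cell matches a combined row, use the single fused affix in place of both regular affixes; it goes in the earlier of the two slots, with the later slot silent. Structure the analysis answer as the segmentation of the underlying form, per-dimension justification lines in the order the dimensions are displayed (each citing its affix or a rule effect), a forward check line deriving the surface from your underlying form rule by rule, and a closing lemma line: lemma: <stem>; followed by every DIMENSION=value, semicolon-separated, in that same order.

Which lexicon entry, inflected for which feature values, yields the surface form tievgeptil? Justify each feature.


underlying: tievge-ip-ti-il
CASE=zo - signalled by the affix -ip
NUM=so - signalled by the affix -il
POLE=ra - signalled by the affix -ti
check: tievgeiptiil -> tievgeptil -> tievgeptil
lemma: tievge; CASE=zo; NUM=so; POLE=ra


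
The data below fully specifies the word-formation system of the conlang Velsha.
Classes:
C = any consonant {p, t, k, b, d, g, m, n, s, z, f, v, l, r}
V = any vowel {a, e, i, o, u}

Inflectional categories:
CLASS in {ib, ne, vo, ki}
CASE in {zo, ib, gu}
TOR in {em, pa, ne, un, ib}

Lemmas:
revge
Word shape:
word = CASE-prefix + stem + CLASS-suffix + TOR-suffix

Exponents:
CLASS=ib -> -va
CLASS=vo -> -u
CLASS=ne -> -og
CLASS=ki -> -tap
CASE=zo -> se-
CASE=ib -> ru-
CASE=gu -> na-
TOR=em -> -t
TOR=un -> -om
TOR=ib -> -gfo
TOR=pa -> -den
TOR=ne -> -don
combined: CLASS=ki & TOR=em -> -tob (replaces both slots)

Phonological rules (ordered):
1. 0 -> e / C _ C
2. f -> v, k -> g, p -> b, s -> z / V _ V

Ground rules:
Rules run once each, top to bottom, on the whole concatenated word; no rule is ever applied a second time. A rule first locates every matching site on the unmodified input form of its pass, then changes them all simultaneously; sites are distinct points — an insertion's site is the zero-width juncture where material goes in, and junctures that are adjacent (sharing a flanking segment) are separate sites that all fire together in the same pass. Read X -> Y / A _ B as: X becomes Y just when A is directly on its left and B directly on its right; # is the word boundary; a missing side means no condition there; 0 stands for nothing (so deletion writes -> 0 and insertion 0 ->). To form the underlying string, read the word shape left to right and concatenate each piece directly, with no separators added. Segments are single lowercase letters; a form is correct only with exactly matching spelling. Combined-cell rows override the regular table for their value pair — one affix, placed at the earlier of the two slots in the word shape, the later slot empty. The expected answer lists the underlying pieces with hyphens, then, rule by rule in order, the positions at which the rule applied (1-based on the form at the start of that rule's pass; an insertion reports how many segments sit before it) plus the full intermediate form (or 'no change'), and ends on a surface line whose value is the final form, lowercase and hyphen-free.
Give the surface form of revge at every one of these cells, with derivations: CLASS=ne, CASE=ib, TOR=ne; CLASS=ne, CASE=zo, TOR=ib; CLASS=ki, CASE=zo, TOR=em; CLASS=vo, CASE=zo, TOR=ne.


cell CLASS=ne, CASE=ib, TOR=ne:
underlying: ru-revge-og-don
1. 0 -> e / C _ C: inserts after position(s) 5, 9: rurevegeogedon
2. f -> v, k -> g, p -> b, s -> z / V _ V: no change
surface: rurevegeogedon

cell CLASS=ne, CASE=zo, TOR=ib:
underlying: se-revge-og-gfo
1. 0 -> e / C _ C: inserts after position(s) 5, 9, 10: serevegeogegefo
2. f -> v, k -> g, p -> b, s -> z / V _ V: fires at position(s) 14: serevegeogegevo
surface: serevegeogegevo

cell CLASS=ki, CASE=zo, TOR=em:
underlying: se-revge-tob
1. 0 -> e / C _ C: inserts after position(s) 5: serevegetob
2. f -> v, k -> g, p -> b, s -> z / V _ V: no change
surface: serevegetob

cell CLASS=vo, CASE=zo, TOR=ne:
underlying: se-revge-u-don
1. 0 -> e / C _ C: inserts after position(s) 5: serevegeudon
2. f -> v, k -> g, p -> b, s -> z / V _ V: no change
surface: serevegeudon


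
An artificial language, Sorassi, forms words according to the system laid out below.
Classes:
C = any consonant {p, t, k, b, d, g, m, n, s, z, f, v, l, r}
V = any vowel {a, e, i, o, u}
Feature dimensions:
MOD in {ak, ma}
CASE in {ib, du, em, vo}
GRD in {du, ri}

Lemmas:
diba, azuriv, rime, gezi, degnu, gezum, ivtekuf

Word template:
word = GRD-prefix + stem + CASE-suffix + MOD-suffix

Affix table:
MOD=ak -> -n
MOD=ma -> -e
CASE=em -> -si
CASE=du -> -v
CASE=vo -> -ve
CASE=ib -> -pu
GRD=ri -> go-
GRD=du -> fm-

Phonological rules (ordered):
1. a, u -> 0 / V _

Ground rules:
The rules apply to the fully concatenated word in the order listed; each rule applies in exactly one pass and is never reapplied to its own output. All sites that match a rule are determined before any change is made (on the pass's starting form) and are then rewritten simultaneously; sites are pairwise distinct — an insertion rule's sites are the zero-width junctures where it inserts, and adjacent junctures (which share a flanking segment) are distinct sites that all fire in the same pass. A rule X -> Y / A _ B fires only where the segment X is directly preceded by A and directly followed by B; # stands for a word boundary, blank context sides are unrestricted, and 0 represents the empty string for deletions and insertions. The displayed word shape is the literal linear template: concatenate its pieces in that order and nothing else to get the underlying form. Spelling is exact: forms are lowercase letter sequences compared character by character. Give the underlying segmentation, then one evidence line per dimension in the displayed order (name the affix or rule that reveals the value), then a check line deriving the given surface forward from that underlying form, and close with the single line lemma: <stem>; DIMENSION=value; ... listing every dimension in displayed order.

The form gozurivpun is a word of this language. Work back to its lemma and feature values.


underlying: go-azuriv-pu-n
MOD=ak - signalled by the affix -n
CASE=ib - signalled by the affix -pu
GRD=ri - signalled by the affix go-
check: goazurivpun -> gozurivpun
lemma: azuriv; MOD=ak; CASE=ib; GRD=ri


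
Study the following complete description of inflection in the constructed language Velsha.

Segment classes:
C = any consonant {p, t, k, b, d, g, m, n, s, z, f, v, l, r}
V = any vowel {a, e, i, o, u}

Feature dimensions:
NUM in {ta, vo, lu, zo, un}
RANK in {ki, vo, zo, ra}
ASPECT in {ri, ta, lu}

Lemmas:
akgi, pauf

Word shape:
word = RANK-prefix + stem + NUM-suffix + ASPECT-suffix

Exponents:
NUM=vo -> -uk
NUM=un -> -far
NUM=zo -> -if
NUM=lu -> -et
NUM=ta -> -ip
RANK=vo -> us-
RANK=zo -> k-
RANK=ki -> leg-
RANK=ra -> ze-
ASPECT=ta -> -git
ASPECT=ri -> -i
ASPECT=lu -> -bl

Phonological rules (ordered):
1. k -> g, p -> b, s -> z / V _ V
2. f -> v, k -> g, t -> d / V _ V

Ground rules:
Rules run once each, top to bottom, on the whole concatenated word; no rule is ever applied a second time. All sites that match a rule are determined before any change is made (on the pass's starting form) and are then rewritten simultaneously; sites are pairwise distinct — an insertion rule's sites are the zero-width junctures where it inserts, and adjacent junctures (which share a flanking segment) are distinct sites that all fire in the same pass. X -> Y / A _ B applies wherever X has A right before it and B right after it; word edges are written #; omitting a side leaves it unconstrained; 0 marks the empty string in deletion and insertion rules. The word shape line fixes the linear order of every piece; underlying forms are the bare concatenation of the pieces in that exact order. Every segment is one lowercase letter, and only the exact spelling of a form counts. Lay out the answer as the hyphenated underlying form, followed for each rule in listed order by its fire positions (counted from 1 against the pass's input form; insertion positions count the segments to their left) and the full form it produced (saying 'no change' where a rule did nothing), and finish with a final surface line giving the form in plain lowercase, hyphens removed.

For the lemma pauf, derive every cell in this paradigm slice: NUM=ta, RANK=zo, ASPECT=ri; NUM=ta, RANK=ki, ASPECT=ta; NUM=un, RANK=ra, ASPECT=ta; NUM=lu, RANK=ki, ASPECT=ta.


cell NUM=ta, RANK=zo, ASPECT=ri:
underlying: k-pauf-ip-i
1. k -> g, p -> b, s -> z / V _ V: fires at position(s) 7: kpaufibi
2. f -> v, k -> g, t -> d / V _ V: fires at position(s) 5: kpauvibi
surface: kpauvibi

cell NUM=ta, RANK=ki, ASPECT=ta:
underlying: leg-pauf-ip-git
1. k -> g, p -> b, s -> z / V _ V: no change
2. f -> v, k -> g, t -> d / V _ V: fires at position(s) 7: legpauvipgit
surface: legpauvipgit

cell NUM=un, RANK=ra, ASPECT=ta:
underlying: ze-pauf-far-git
1. k -> g, p -> b, s -> z / V _ V: fires at position(s) 3: zebauffargit
2. f -> v, k -> g, t -> d / V _ V: no change
surface: zebauffargit

cell NUM=lu, RANK=ki, ASPECT=ta:
underlying: leg-pauf-et-git
1. k -> g, p -> b, s -> z / V _ V: no change
2. f -> v, k -> g, t -> d / V _ V: fires at position(s) 7: legpauvetgit
surface: legpauvetgit


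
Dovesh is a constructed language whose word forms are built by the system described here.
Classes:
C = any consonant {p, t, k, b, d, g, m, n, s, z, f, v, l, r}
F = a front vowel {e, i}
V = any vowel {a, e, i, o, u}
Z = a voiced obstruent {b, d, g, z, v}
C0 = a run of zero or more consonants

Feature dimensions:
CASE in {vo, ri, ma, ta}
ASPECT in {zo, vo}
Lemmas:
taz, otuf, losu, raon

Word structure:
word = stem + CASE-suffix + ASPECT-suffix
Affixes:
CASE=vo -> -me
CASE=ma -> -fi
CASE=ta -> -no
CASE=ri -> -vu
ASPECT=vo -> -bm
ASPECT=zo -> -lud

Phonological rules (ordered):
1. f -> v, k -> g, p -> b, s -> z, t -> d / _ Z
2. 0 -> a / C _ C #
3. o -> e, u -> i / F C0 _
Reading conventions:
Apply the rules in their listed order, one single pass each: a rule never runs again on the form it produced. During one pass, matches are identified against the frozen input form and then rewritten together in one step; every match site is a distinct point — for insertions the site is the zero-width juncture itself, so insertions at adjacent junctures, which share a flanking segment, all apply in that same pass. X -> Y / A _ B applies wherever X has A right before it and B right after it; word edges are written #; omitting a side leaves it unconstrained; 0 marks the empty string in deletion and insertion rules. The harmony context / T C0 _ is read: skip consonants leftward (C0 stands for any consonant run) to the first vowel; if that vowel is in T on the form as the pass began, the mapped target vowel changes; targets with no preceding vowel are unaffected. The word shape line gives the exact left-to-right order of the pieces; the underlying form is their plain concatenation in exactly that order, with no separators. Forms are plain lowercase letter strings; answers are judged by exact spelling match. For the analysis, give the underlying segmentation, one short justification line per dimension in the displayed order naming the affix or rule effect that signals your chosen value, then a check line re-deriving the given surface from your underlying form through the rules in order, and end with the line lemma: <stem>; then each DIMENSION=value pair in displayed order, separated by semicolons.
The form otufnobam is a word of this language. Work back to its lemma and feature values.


underlying: otuf-no-bm
CASE=ta - signalled by the affix -no
ASPECT=vo - signalled by the affix -bm
check: otufnobm -> otufnobm -> otufnobam -> otufnobam
lemma: otuf; CASE=ta; ASPECT=vo


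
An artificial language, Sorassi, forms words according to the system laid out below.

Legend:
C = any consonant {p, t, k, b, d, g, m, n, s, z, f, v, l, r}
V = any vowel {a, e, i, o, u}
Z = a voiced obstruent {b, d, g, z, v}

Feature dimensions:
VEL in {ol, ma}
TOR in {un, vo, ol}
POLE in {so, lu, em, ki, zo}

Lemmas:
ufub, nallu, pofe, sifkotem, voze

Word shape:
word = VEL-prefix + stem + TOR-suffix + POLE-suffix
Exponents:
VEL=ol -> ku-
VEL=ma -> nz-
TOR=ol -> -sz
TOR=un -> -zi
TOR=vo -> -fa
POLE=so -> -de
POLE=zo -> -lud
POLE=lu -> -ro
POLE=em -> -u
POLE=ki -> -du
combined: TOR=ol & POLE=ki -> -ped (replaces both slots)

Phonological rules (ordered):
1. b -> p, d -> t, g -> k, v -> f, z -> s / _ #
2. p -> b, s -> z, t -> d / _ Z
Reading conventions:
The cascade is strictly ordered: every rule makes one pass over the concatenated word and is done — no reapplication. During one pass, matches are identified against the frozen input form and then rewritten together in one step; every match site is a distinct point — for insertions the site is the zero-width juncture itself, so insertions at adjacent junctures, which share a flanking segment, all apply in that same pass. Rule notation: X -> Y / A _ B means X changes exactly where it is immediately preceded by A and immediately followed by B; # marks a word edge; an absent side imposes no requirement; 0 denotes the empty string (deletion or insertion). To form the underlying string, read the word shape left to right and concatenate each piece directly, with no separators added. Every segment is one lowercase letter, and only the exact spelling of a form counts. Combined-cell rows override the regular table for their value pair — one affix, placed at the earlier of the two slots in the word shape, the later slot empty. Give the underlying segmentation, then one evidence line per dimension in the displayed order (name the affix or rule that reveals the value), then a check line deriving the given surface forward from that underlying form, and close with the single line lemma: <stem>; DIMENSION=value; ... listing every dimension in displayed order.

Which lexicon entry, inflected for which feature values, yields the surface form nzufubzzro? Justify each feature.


underlying: nz-ufub-sz-ro
VEL=ma - signalled by the affix nz-
TOR=ol - signalled by the affix -sz
POLE=lu - signalled by the affix -ro
check: nzufubszro -> nzufubszro -> nzufubzzro
lemma: ufub; VEL=ma; TOR=ol; POLE=lu


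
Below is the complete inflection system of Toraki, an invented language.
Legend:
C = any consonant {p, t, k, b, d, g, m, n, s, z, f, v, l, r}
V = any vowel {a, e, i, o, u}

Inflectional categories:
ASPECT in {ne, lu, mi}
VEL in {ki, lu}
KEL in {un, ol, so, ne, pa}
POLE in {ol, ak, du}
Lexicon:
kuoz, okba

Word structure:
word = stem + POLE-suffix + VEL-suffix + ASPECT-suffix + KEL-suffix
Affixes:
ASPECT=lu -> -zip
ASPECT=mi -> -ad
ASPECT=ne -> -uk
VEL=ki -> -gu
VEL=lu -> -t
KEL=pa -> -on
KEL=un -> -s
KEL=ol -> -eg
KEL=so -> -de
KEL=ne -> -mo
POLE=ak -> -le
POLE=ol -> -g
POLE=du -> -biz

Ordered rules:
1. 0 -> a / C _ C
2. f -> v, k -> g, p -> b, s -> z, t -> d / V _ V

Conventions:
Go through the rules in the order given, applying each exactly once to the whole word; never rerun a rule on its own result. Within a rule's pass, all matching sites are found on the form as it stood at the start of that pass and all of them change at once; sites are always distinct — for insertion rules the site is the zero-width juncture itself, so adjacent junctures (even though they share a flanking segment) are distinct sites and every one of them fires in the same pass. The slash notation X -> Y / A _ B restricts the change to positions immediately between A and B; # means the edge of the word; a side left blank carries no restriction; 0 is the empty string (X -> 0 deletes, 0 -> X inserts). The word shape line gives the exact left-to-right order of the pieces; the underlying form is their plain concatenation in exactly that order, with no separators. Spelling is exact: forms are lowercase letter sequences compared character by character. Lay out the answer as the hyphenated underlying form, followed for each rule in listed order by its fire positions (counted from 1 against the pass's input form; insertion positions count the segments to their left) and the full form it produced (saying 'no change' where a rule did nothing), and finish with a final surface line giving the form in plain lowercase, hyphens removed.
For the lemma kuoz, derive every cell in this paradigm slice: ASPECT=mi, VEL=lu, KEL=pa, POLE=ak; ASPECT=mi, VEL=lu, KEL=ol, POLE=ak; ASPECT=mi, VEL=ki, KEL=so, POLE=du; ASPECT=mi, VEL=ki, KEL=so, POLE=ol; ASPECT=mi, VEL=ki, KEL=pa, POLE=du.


cell ASPECT=mi, VEL=lu, KEL=pa, POLE=ak:
underlying: kuoz-le-t-ad-on
1. 0 -> a / C _ C: inserts after position(s) 4: kuozaletadon
2. f -> v, k -> g, p -> b, s -> z, t -> d / V _ V: fires at position(s) 8: kuozaledadon
surface: kuozaledadon

cell ASPECT=mi, VEL=lu, KEL=ol, POLE=ak:
underlying: kuoz-le-t-ad-eg
1. 0 -> a / C _ C: inserts after position(s) 4: kuozaletadeg
2. f -> v, k -> g, p -> b, s -> z, t -> d / V _ V: fires at position(s) 8: kuozaledadeg
surface: kuozaledadeg

cell ASPECT=mi, VEL=ki, KEL=so, POLE=du:
underlying: kuoz-biz-gu-ad-de
1. 0 -> a / C _ C: inserts after position(s) 4, 7, 11: kuozabizaguadade
2. f -> v, k -> g, p -> b, s -> z, t -> d / V _ V: no change
surface: kuozabizaguadade

cell ASPECT=mi, VEL=ki, KEL=so, POLE=ol:
underlying: kuoz-g-gu-ad-de
1. 0 -> a / C _ C: inserts after position(s) 4, 5, 9: kuozagaguadade
2. f -> v, k -> g, p -> b, s -> z, t -> d / V _ V: no change
surface: kuozagaguadade

cell ASPECT=mi, VEL=ki, KEL=pa, POLE=du:
underlying: kuoz-biz-gu-ad-on
1. 0 -> a / C _ C: inserts after position(s) 4, 7: kuozabizaguadon
2. f -> v, k -> g, p -> b, s -> z, t -> d / V _ V: no change
surface: kuozabizaguadon
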